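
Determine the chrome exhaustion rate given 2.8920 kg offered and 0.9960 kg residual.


Formula: Uptake = (offered - residual) / offered * 100
Substituting: Uptake = (2.8920 - 0.9960) / 2.8920 * 100
Result: 65.5602 %


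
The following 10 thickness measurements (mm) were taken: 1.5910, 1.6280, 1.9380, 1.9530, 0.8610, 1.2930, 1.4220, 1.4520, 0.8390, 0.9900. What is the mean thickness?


Formula: Average = sum / n
Substituting: Average = 13.9670 / 10
Result: 1.3967 mm


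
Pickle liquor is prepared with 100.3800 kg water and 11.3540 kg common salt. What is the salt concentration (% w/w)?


Formula: Conc = salt / (water + salt) * 100
Substituting: Conc = 11.3540 / (100.3800 + 11.3540) * 100
Result: 10.1616 %


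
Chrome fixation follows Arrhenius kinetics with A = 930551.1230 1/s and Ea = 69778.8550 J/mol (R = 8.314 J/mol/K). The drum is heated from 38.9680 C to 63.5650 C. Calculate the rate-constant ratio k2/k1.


T1 = 38.9680 + 273.15 = 312.1180 K; T2 = 63.5650 + 273.15 = 336.7150 K
k1 = A * exp(-Ea/(R*T1)) = 930551.1230 * exp(-69778.8550/(8.314*312.1180)) = 1.9519e-06 1/s
k2 = A * exp(-Ea/(R*T2)) = 930551.1230 * exp(-69778.8550/(8.314*336.7150)) = 1.3917e-05 1/s
k2/k1 = 1.3917e-05 / 1.9519e-06 = 7.1301


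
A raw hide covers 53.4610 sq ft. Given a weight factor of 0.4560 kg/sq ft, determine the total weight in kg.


Formula: Weight = area * weight_per_sqft
Substituting: Weight = 53.4610 * 0.4560
Result: 24.3782 kg


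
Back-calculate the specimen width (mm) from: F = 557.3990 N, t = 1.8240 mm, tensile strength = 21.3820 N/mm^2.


Formula: w = F / (TS * t)
Substituting: w = 557.3990 / (21.3820 * 1.8240)
Result: 14.2920 mm


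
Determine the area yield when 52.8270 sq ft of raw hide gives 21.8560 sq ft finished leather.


Formula: Yield = finished / raw * 100
Substituting: Yield = 21.8560 / 52.8270 * 100
Result: 41.3728 %


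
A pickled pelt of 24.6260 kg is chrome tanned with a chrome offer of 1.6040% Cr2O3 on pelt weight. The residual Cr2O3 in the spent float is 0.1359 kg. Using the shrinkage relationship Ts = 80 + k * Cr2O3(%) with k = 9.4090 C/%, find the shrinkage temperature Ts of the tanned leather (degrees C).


Offered = pelt * offer_pct / 100 = 24.6260 * 1.6040 / 100 = 0.3950 kg
Uptake = offered - residual = 0.3950 - 0.1359 = 0.2591 kg
Cr2O3% on pelt = uptake / pelt * 100 = 0.2591 / 24.6260 * 100 = 1.0521 %
Ts = 80 + k * Cr2O3% = 80 + 9.4090 * 1.0521 = 89.8996 C


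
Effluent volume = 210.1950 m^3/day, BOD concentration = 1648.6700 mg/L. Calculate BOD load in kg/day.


Formula: BOD_load = volume * conc / 1000
Substituting: BOD_load = 210.1950 * 1648.6700 / 1000
Result: 346.5422 kg/day


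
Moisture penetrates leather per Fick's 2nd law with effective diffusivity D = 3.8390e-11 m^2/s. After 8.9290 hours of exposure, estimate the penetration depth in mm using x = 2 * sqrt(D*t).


t = 8.9290 hr * 3600 = 32144.4000 s
D * t = 3.8390e-11 * 32144.4000 = 1.2340e-06
x = 2 * sqrt(D*t) = 2 * sqrt(1.2340e-06) = 0.00222173 m = 2.2217 mm


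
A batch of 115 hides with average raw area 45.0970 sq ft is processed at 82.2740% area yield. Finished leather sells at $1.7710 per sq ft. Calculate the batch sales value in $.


Raw_total = N * avg_area = 115 * 45.0970 = 5186.1550 sq ft
Finished = Raw_total * yield / 100 = 5186.1550 * 82.2740 / 100 = 4266.8572 sq ft
Value = Finished * price = 4266.8572 * 1.7710 = 7556.6040 $


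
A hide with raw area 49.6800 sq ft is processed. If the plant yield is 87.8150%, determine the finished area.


Formula: finished = raw * yield / 100
Substituting: finished = 49.6800 * 87.8150 / 100
Result: 43.6265 sq ft


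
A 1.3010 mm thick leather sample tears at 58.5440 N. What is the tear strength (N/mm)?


Formula: Tear strength = force / thickness
Substituting: Tear strength = 58.5440 / 1.3010
Result: 44.9992 N/mm


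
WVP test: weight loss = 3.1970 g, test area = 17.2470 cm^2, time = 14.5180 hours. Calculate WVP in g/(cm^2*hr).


Formula: WVP = loss / (area * time)
Substituting: WVP = 3.1970 / (17.2470 * 14.5180)
Result: 0.012768 g/(cm^2*hr)


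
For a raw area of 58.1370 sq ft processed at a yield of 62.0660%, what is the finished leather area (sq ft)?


Formula: finished = raw * yield / 100
Substituting: finished = 58.1370 * 62.0660 / 100
Result: 36.0833 sq ft


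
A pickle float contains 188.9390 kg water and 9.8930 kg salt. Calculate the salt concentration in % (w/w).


Formula: Conc = salt / (water + salt) * 100
Substituting: Conc = 9.8930 / (188.9390 + 9.8930) * 100
Result: 4.9756 %


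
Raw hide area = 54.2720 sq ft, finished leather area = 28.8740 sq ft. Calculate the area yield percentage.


Formula: Yield = finished / raw * 100
Substituting: Yield = 28.8740 / 54.2720 * 100
Result: 53.2024 %


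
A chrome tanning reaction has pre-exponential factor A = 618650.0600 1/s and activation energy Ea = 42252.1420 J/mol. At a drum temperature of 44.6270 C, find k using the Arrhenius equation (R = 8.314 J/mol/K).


T_K = T_C + 273.15 = 44.6270 + 273.15 = 317.7770 K
exponent = -Ea / (R * T_K) = -42252.1420 / (8.314 * 317.7770) = -15.9925
k = A * exp(exponent) = 618650.0600 * exp(-15.9925) = 0.0701443 1/s


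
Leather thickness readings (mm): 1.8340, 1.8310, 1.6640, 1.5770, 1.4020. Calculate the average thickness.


Formula: Average = sum / n
Substituting: Average = 8.3080 / 5
Result: 1.6616 mm


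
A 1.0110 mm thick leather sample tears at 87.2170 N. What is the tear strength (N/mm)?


Formula: Tear strength = force / thickness
Substituting: Tear strength = 87.2170 / 1.0110
Result: 86.2681 N/mm


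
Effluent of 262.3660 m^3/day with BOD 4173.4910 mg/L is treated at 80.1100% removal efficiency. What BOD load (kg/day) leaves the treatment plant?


Load_in = volume * conc / 1000 = 262.3660 * 4173.4910 / 1000 = 1094.9821 kg/day
Removed = Load_in * eff / 100 = 1094.9821 * 80.1100 / 100 = 877.1902 kg/day
Load_out = Load_in - Removed = 1094.9821 - 877.1902 = 217.7919 kg/day


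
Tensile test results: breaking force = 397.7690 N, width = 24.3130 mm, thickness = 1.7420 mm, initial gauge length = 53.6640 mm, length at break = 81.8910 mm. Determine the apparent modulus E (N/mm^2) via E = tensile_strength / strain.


TS = F / (w * t) = 397.7690 / (24.3130 * 1.7420) = 9.3917 N/mm^2
strain = (Lf - L0) / L0 = (81.8910 - 53.6640) / 53.6640 = 0.5260
E = TS / strain = 9.3917 / 0.5260 = 17.8551 N/mm^2


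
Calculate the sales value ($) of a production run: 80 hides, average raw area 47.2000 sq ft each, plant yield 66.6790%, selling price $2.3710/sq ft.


Raw_total = N * avg_area = 80 * 47.2000 = 3776.0000 sq ft
Finished = Raw_total * yield / 100 = 3776.0000 * 66.6790 / 100 = 2517.7990 sq ft
Value = Finished * price = 2517.7990 * 2.3710 = 5969.7015 $


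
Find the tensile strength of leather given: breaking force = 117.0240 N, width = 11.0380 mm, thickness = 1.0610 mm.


Formula: TS = force / (width * thickness)
Substituting: TS = 117.0240 / (11.0380 * 1.0610)
Result: 9.9924 N/mm^2


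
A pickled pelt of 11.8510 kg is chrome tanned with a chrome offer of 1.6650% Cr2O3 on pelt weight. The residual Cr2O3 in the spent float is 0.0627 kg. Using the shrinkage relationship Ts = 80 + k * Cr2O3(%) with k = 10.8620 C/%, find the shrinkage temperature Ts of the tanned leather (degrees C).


Offered = pelt * offer_pct / 100 = 11.8510 * 1.6650 / 100 = 0.1973 kg
Uptake = offered - residual = 0.1973 - 0.0627 = 0.1346 kg
Cr2O3% on pelt = uptake / pelt * 100 = 0.1346 / 11.8510 * 100 = 1.1359 %
Ts = 80 + k * Cr2O3% = 80 + 10.8620 * 1.1359 = 92.3385 C


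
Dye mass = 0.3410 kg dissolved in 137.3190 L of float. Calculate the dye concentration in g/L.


Formula: Conc = dye_mass(kg) / volume(L) * 1000
Substituting: Conc = 0.3410 / 137.3190 * 1000
Result: 2.4833 g/L


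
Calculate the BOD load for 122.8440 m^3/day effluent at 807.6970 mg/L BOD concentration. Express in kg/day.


Formula: BOD_load = volume * conc / 1000
Substituting: BOD_load = 122.8440 * 807.6970 / 1000
Result: 99.2207 kg/day


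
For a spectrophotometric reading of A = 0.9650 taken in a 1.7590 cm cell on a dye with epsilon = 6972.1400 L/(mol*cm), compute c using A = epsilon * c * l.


Formula: c = A / (epsilon * l)
Substituting: c = 0.9650 / (6972.1400 * 1.7590)
Result: 7.8686e-05 mol/L


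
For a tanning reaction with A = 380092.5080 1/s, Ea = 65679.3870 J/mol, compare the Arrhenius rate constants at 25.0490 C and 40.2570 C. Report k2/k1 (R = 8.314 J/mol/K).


T1 = 25.0490 + 273.15 = 298.1990 K; T2 = 40.2570 + 273.15 = 313.4070 K
k1 = A * exp(-Ea/(R*T1)) = 380092.5080 * exp(-65679.3870/(8.314*298.1990)) = 1.1874e-06 1/s
k2 = A * exp(-Ea/(R*T2)) = 380092.5080 * exp(-65679.3870/(8.314*313.4070)) = 4.2944e-06 1/s
k2/k1 = 4.2944e-06 / 1.1874e-06 = 3.6165


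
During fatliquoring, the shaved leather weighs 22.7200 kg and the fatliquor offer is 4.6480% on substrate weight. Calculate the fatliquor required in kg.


Formula: Fat = substrate * pct / 100
Substituting: Fat = 22.7200 * 4.6480 / 100
Result: 1.0560 kg


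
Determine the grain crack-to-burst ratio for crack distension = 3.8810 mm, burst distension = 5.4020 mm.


Formula: Ratio = crack / burst
Substituting: Ratio = 3.8810 / 5.4020
Result: 0.7184


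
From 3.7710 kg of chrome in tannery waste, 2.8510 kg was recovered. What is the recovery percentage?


Formula: Recovery = recovered / input * 100
Substituting: Recovery = 2.8510 / 3.7710 * 100
Result: 75.6033 %


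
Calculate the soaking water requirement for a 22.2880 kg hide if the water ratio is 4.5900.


Formula: Water = hide_weight * ratio
Substituting: Water = 22.2880 * 4.5900
Result: 102.3019 kg


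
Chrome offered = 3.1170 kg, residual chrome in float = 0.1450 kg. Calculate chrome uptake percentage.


Formula: Uptake = (offered - residual) / offered * 100
Substituting: Uptake = (3.1170 - 0.1450) / 3.1170 * 100
Result: 95.3481 %


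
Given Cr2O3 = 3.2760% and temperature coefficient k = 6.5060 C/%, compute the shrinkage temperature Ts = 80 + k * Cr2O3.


Formula: Ts = 80 + k * Cr2O3
Substituting: Ts = 80 + 6.5060 * 3.2760
Result: 101.3137 C


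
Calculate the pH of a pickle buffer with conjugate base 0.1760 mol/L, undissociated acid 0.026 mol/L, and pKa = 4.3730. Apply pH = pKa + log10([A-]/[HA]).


ratio = [A-] / [HA] = 0.1760 / 0.026 = 6.7692
log10(ratio) = 0.8305
pH = pKa + log10(ratio) = 4.3730 + 0.8305 = 5.2035


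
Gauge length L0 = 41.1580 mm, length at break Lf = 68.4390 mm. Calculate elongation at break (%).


Formula: Elongation = (Lf - L0) / L0 * 100
Substituting: Elongation = (68.4390 - 41.1580) / 41.1580 * 100
Result: 66.2836 %


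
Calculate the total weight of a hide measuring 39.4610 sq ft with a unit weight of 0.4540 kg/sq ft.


Formula: Weight = area * weight_per_sqft
Substituting: Weight = 39.4610 * 0.4540
Result: 17.9153 kg


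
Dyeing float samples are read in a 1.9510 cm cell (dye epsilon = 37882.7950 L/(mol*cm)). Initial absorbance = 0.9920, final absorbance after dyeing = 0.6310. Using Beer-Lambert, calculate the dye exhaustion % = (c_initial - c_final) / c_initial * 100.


c_initial = A_i / (epsilon * l) = 0.9920 / (37882.7950 * 1.9510) = 1.3422e-05 mol/L
c_final = A_f / (epsilon * l) = 0.6310 / (37882.7950 * 1.9510) = 8.5375e-06 mol/L
Exhaustion = (c_initial - c_final) / c_initial * 100 = (1.3422e-05 - 8.5375e-06) / 1.3422e-05 * 100 = 36.3911 %


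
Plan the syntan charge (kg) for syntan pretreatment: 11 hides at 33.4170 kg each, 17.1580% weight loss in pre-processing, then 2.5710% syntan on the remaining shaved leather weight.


Total_raw = N * avg_wt = 11 * 33.4170 = 367.5870 kg
Substrate = Total_raw * (1 - loss/100) = 367.5870 * (1 - 17.1580/100) = 304.5164 kg
Syntan = Substrate * pct / 100 = 304.5164 * 2.5710 / 100 = 7.8291 kg


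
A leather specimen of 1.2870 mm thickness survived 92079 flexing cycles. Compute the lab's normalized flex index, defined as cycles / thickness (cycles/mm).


Formula: Index = cycles / thickness
Substituting: Index = 92079 / 1.2870
Result: 71545.4545 cycles/mm


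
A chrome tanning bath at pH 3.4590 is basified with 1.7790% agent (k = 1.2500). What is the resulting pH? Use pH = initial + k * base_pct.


Formula: pH_final = pH_initial + k * base_pct
Substituting: pH_final = 3.4590 + 1.2500 * 1.7790
Result: 5.6828


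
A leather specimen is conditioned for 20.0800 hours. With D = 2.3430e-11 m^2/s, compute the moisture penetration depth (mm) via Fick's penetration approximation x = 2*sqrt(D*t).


t = 20.0800 hr * 3600 = 72288.0000 s
D * t = 2.3430e-11 * 72288.0000 = 1.6937e-06
x = 2 * sqrt(D*t) = 2 * sqrt(1.6937e-06) = 0.00260285 m = 2.6029 mm


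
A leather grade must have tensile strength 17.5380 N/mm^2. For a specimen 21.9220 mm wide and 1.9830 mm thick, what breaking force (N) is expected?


Formula: F = TS * w * t
Substituting: F = 17.5380 * 21.9220 * 1.9830
Result: 762.4001 N


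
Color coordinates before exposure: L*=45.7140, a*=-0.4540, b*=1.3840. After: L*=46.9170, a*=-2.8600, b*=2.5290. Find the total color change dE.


dL = 1.2030, da = -2.4060, db = 1.1450
dE = sqrt(1.2030^2 + (-2.4060)^2 + 1.1450^2) = 2.9235


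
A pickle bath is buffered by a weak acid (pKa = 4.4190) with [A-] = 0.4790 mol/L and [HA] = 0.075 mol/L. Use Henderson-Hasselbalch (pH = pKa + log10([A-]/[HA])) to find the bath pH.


ratio = [A-] / [HA] = 0.4790 / 0.075 = 6.3867
log10(ratio) = 0.8053
pH = pKa + log10(ratio) = 4.4190 + 0.8053 = 5.2243


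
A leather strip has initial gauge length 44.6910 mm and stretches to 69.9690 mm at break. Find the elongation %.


Formula: Elongation = (Lf - L0) / L0 * 100
Substituting: Elongation = (69.9690 - 44.6910) / 44.6910 * 100
Result: 56.5617 %


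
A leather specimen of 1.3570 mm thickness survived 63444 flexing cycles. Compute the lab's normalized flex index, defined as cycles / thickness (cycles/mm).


Formula: Index = cycles / thickness
Substituting: Index = 63444 / 1.3570
Result: 46753.1319 cycles/mm


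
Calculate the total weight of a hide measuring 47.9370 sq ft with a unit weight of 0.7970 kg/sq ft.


Formula: Weight = area * weight_per_sqft
Substituting: Weight = 47.9370 * 0.7970
Result: 38.2058 kg


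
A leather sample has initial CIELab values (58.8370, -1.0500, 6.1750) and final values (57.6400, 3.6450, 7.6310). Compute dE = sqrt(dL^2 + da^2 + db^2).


dL = -1.1970, da = 4.6950, db = 1.4560
dE = sqrt((-1.1970)^2 + 4.6950^2 + 1.4560^2) = 5.0592


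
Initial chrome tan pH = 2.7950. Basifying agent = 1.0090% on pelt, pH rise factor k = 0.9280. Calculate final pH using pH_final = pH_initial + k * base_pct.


Formula: pH_final = pH_initial + k * base_pct
Substituting: pH_final = 2.7950 + 0.9280 * 1.0090
Result: 3.7314


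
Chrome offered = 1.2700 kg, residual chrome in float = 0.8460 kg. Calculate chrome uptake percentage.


Formula: Uptake = (offered - residual) / offered * 100
Substituting: Uptake = (1.2700 - 0.8460) / 1.2700 * 100
Result: 33.3858 %


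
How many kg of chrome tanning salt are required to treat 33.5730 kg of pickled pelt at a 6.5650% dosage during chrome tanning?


Formula: Chrome = substrate * pct / 100
Substituting: Chrome = 33.5730 * 6.5650 / 100
Result: 2.2041 kg


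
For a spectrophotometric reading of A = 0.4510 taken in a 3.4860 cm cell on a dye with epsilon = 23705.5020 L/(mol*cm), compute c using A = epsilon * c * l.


Formula: c = A / (epsilon * l)
Substituting: c = 0.4510 / (23705.5020 * 3.4860)
Result: 5.4576e-06 mol/L


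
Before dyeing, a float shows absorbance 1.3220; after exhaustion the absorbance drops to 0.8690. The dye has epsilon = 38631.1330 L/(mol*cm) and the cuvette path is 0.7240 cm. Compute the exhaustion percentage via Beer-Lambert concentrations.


c_initial = A_i / (epsilon * l) = 1.3220 / (38631.1330 * 0.7240) = 4.7267e-05 mol/L
c_final = A_f / (epsilon * l) = 0.8690 / (38631.1330 * 0.7240) = 3.1070e-05 mol/L
Exhaustion = (c_initial - c_final) / c_initial * 100 = (4.7267e-05 - 3.1070e-05) / 4.7267e-05 * 100 = 34.2663 %


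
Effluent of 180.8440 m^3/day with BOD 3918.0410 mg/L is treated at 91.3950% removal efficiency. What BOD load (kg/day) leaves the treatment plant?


Load_in = volume * conc / 1000 = 180.8440 * 3918.0410 / 1000 = 708.5542 kg/day
Removed = Load_in * eff / 100 = 708.5542 * 91.3950 / 100 = 647.5831 kg/day
Load_out = Load_in - Removed = 708.5542 - 647.5831 = 60.9711 kg/day


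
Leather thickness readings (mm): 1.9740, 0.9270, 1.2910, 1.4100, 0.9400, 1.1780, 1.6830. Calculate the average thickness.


Formula: Average = sum / n
Substituting: Average = 9.4030 / 7
Result: 1.3433 mm


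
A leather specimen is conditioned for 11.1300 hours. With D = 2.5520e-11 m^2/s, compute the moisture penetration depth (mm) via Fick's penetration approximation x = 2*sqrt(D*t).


t = 11.1300 hr * 3600 = 40068.0000 s
D * t = 2.5520e-11 * 40068.0000 = 1.0225e-06
x = 2 * sqrt(D*t) = 2 * sqrt(1.0225e-06) = 0.00202241 m = 2.0224 mm


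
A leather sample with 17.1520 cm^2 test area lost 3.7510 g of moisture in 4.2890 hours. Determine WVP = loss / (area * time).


Formula: WVP = loss / (area * time)
Substituting: WVP = 3.7510 / (17.1520 * 4.2890)
Result: 0.050989 g/(cm^2*hr)


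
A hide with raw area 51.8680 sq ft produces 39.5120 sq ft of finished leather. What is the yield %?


Formula: Yield = finished / raw * 100
Substituting: Yield = 39.5120 / 51.8680 * 100
Result: 76.1780 %


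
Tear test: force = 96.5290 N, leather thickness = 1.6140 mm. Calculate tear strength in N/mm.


Formula: Tear strength = force / thickness
Substituting: Tear strength = 96.5290 / 1.6140
Result: 59.8073 N/mm


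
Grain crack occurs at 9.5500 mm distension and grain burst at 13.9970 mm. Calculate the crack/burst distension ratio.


Formula: Ratio = crack / burst
Substituting: Ratio = 9.5500 / 13.9970
Result: 0.6823


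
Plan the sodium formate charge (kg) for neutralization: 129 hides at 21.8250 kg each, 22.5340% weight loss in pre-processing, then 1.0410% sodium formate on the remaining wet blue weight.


Total_raw = N * avg_wt = 129 * 21.8250 = 2815.4250 kg
Substrate = Total_raw * (1 - loss/100) = 2815.4250 * (1 - 22.5340/100) = 2180.9971 kg
Neutralizer = Substrate * pct / 100 = 2180.9971 * 1.0410 / 100 = 22.7042 kg


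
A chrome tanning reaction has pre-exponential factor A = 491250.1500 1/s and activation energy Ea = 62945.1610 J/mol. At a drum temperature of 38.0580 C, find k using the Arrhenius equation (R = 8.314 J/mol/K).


T_K = T_C + 273.15 = 38.0580 + 273.15 = 311.2080 K
exponent = -Ea / (R * T_K) = -62945.1610 / (8.314 * 311.2080) = -24.3277
k = A * exp(exponent) = 491250.1500 * exp(-24.3277) = 1.3363e-05 1/s


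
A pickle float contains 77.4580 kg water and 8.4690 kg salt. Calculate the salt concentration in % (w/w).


Formula: Conc = salt / (water + salt) * 100
Substituting: Conc = 8.4690 / (77.4580 + 8.4690) * 100
Result: 9.8560 %


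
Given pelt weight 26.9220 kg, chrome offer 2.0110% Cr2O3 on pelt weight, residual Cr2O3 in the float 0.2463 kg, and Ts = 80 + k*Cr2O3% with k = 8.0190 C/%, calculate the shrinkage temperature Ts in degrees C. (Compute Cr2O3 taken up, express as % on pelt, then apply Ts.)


Offered = pelt * offer_pct / 100 = 26.9220 * 2.0110 / 100 = 0.5414 kg
Uptake = offered - residual = 0.5414 - 0.2463 = 0.2951 kg
Cr2O3% on pelt = uptake / pelt * 100 = 0.2951 / 26.9220 * 100 = 1.0961 %
Ts = 80 + k * Cr2O3% = 80 + 8.0190 * 1.0961 = 88.7899 C


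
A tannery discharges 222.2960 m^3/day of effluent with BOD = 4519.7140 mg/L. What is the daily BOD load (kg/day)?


Formula: BOD_load = volume * conc / 1000
Substituting: BOD_load = 222.2960 * 4519.7140 / 1000
Result: 1004.7143 kg/day


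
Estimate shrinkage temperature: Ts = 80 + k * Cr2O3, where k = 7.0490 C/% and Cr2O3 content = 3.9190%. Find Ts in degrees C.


Formula: Ts = 80 + k * Cr2O3
Substituting: Ts = 80 + 7.0490 * 3.9190
Result: 107.6250 C


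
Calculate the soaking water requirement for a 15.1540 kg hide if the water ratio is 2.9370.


Formula: Water = hide_weight * ratio
Substituting: Water = 15.1540 * 2.9370
Result: 44.5073 kg


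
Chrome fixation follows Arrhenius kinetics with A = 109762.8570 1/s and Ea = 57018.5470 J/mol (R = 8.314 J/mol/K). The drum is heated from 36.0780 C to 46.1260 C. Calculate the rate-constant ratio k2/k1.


T1 = 36.0780 + 273.15 = 309.2280 K; T2 = 46.1260 + 273.15 = 319.2760 K
k1 = A * exp(-Ea/(R*T1)) = 109762.8570 * exp(-57018.5470/(8.314*309.2280)) = 2.5619e-05 1/s
k2 = A * exp(-Ea/(R*T2)) = 109762.8570 * exp(-57018.5470/(8.314*319.2760)) = 5.1486e-05 1/s
k2/k1 = 5.1486e-05 / 2.5619e-05 = 2.0097


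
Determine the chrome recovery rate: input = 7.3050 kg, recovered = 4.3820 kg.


Formula: Recovery = recovered / input * 100
Substituting: Recovery = 4.3820 / 7.3050 * 100
Result: 59.9863 %


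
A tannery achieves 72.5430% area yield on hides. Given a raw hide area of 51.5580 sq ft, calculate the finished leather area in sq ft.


Formula: finished = raw * yield / 100
Substituting: finished = 51.5580 * 72.5430 / 100
Result: 37.4017 sq ft


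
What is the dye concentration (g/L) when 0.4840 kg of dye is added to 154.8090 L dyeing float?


Formula: Conc = dye_mass(kg) / volume(L) * 1000
Substituting: Conc = 0.4840 / 154.8090 * 1000
Result: 3.1264 g/L


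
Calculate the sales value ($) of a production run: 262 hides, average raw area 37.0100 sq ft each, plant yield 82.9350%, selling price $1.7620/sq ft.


Raw_total = N * avg_area = 262 * 37.0100 = 9696.6200 sq ft
Finished = Raw_total * yield / 100 = 9696.6200 * 82.9350 / 100 = 8041.8918 sq ft
Value = Finished * price = 8041.8918 * 1.7620 = 14169.8133 $


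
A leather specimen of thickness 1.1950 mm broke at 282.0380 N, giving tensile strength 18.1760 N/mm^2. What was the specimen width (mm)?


Formula: w = F / (TS * t)
Substituting: w = 282.0380 / (18.1760 * 1.1950)
Result: 12.9850 mm


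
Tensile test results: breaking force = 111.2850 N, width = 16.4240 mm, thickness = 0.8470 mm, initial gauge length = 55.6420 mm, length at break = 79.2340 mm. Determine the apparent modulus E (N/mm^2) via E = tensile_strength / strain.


TS = F / (w * t) = 111.2850 / (16.4240 * 0.8470) = 7.9997 N/mm^2
strain = (Lf - L0) / L0 = (79.2340 - 55.6420) / 55.6420 = 0.4240
E = TS / strain = 7.9997 / 0.4240 = 18.8674 N/mm^2


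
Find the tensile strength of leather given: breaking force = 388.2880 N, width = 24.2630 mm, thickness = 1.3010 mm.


Formula: TS = force / (width * thickness)
Substituting: TS = 388.2880 / (24.2630 * 1.3010)
Result: 12.3008 N/mm^2


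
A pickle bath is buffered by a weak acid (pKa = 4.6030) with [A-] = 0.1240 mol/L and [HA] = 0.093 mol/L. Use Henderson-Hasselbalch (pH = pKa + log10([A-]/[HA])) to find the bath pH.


ratio = [A-] / [HA] = 0.1240 / 0.093 = 1.3333
log10(ratio) = 0.1249
pH = pKa + log10(ratio) = 4.6030 + 0.1249 = 4.7279


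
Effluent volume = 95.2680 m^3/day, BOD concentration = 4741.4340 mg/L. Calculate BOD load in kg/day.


Formula: BOD_load = volume * conc / 1000
Substituting: BOD_load = 95.2680 * 4741.4340 / 1000
Result: 451.7069 kg/day


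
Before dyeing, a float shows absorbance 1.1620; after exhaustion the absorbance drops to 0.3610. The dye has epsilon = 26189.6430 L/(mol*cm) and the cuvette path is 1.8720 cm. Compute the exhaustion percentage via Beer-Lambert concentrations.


c_initial = A_i / (epsilon * l) = 1.1620 / (26189.6430 * 1.8720) = 2.3701e-05 mol/L
c_final = A_f / (epsilon * l) = 0.3610 / (26189.6430 * 1.8720) = 7.3633e-06 mol/L
Exhaustion = (c_initial - c_final) / c_initial * 100 = (2.3701e-05 - 7.3633e-06) / 2.3701e-05 * 100 = 68.9329 %


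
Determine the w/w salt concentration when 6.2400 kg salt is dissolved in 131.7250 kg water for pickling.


Formula: Conc = salt / (water + salt) * 100
Substituting: Conc = 6.2400 / (131.7250 + 6.2400) * 100
Result: 4.5229 %


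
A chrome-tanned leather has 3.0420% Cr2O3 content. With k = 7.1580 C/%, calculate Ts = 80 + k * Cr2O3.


Formula: Ts = 80 + k * Cr2O3
Substituting: Ts = 80 + 7.1580 * 3.0420
Result: 101.7746 C


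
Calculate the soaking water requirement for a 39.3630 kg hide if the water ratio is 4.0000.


Formula: Water = hide_weight * ratio
Substituting: Water = 39.3630 * 4.0000
Result: 157.4520 kg


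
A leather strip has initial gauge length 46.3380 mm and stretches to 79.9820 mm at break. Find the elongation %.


Formula: Elongation = (Lf - L0) / L0 * 100
Substituting: Elongation = (79.9820 - 46.3380) / 46.3380 * 100
Result: 72.6056 %


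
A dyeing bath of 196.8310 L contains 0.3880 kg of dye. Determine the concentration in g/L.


Formula: Conc = dye_mass(kg) / volume(L) * 1000
Substituting: Conc = 0.3880 / 196.8310 * 1000
Result: 1.9712 g/L


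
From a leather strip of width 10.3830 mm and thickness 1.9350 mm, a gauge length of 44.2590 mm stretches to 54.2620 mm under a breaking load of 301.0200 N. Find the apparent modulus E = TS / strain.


TS = F / (w * t) = 301.0200 / (10.3830 * 1.9350) = 14.9827 N/mm^2
strain = (Lf - L0) / L0 = (54.2620 - 44.2590) / 44.2590 = 0.2260
E = TS / strain = 14.9827 / 0.2260 = 66.2923 N/mm^2


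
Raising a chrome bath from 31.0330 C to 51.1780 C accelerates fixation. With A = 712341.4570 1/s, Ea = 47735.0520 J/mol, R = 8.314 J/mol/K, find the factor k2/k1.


T1 = 31.0330 + 273.15 = 304.1830 K; T2 = 51.1780 + 273.15 = 324.3280 K
k1 = A * exp(-Ea/(R*T1)) = 712341.4570 * exp(-47735.0520/(8.314*304.1830)) = 0.00452144 1/s
k2 = A * exp(-Ea/(R*T2)) = 712341.4570 * exp(-47735.0520/(8.314*324.3280)) = 0.014603 1/s
k2/k1 = 0.014603 / 0.00452144 = 3.2297


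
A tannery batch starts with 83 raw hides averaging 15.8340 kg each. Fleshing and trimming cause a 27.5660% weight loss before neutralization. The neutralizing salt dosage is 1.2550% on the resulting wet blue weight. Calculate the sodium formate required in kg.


Total_raw = N * avg_wt = 83 * 15.8340 = 1314.2220 kg
Substrate = Total_raw * (1 - loss/100) = 1314.2220 * (1 - 27.5660/100) = 951.9436 kg
Neutralizer = Substrate * pct / 100 = 951.9436 * 1.2550 / 100 = 11.9469 kg


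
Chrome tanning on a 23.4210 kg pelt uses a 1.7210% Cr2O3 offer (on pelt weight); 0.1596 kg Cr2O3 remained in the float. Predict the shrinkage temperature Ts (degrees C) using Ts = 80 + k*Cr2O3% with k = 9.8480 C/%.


Offered = pelt * offer_pct / 100 = 23.4210 * 1.7210 / 100 = 0.4031 kg
Uptake = offered - residual = 0.4031 - 0.1596 = 0.2435 kg
Cr2O3% on pelt = uptake / pelt * 100 = 0.2435 / 23.4210 * 100 = 1.0396 %
Ts = 80 + k * Cr2O3% = 80 + 9.8480 * 1.0396 = 90.2376 C


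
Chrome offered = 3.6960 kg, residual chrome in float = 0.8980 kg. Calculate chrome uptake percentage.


Formula: Uptake = (offered - residual) / offered * 100
Substituting: Uptake = (3.6960 - 0.8980) / 3.6960 * 100
Result: 75.7035 %


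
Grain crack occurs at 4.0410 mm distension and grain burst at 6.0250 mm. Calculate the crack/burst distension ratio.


Formula: Ratio = crack / burst
Substituting: Ratio = 4.0410 / 6.0250
Result: 0.6707


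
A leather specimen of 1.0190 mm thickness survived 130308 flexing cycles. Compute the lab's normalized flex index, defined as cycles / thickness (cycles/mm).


Formula: Index = cycles / thickness
Substituting: Index = 130308 / 1.0190
Result: 127878.3121 cycles/mm


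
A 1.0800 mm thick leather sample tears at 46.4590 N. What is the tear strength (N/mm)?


Formula: Tear strength = force / thickness
Substituting: Tear strength = 46.4590 / 1.0800
Result: 43.0176 N/mm


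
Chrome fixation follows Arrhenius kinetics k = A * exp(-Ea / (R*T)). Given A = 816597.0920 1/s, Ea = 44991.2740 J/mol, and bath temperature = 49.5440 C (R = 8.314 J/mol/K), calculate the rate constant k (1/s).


T_K = T_C + 273.15 = 49.5440 + 273.15 = 322.6940 K
exponent = -Ea / (R * T_K) = -44991.2740 / (8.314 * 322.6940) = -16.7698
k = A * exp(exponent) = 816597.0920 * exp(-16.7698) = 0.0425583 1/s


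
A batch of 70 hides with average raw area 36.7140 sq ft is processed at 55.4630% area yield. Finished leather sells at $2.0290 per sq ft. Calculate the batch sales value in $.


Raw_total = N * avg_area = 70 * 36.7140 = 2569.9800 sq ft
Finished = Raw_total * yield / 100 = 2569.9800 * 55.4630 / 100 = 1425.3880 sq ft
Value = Finished * price = 1425.3880 * 2.0290 = 2892.1123 $


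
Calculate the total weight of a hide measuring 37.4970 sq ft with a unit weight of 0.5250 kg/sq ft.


Formula: Weight = area * weight_per_sqft
Substituting: Weight = 37.4970 * 0.5250
Result: 19.6859 kg


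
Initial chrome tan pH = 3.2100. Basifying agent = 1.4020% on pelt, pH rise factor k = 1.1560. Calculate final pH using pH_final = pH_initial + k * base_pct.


Formula: pH_final = pH_initial + k * base_pct
Substituting: pH_final = 3.2100 + 1.1560 * 1.4020
Result: 4.8307


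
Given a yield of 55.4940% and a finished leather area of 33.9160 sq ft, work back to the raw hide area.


Formula: raw = finished * 100 / yield
Substituting: raw = 33.9160 * 100 / 55.4940
Result: 61.1165 sq ft


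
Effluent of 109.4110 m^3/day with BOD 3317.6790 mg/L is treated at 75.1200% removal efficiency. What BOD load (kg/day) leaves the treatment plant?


Load_in = volume * conc / 1000 = 109.4110 * 3317.6790 / 1000 = 362.9906 kg/day
Removed = Load_in * eff / 100 = 362.9906 * 75.1200 / 100 = 272.6785 kg/day
Load_out = Load_in - Removed = 362.9906 - 272.6785 = 90.3121 kg/day


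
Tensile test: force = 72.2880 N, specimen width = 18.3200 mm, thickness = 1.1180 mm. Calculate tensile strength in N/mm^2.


Formula: TS = force / (width * thickness)
Substituting: TS = 72.2880 / (18.3200 * 1.1180)
Result: 3.5294 N/mm^2


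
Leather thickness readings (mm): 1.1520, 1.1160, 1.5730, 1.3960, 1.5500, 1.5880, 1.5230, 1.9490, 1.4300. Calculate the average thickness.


Formula: Average = sum / n
Substituting: Average = 13.2770 / 9
Result: 1.4752 mm


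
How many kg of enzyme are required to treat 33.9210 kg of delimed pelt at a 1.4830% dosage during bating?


Formula: Enzyme = substrate * pct / 100
Substituting: Enzyme = 33.9210 * 1.4830 / 100
Result: 0.5030 kg


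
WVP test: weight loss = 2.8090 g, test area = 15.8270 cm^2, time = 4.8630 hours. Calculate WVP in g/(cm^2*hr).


Formula: WVP = loss / (area * time)
Substituting: WVP = 2.8090 / (15.8270 * 4.8630)
Result: 0.0364963 g/(cm^2*hr)


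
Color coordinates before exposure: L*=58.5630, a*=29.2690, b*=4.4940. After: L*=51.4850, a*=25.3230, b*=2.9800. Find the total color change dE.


dL = -7.0780, da = -3.9460, db = -1.5140
dE = sqrt((-7.0780)^2 + (-3.9460)^2 + (-1.5140)^2) = 8.2439


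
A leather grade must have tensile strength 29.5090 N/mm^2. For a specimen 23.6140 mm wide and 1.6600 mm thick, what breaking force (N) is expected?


Formula: F = TS * w * t
Substituting: F = 29.5090 * 23.6140 * 1.6600
Result: 1156.7304 N


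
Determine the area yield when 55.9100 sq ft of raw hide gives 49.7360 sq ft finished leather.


Formula: Yield = finished / raw * 100
Substituting: Yield = 49.7360 / 55.9100 * 100
Result: 88.9573 %


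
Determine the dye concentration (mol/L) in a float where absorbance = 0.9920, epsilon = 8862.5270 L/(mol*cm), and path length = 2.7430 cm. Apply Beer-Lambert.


Formula: c = A / (epsilon * l)
Substituting: c = 0.9920 / (8862.5270 * 2.7430)
Result: 4.0806e-05 mol/L


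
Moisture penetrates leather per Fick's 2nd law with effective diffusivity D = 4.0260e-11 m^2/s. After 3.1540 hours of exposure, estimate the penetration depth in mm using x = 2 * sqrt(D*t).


t = 3.1540 hr * 3600 = 11354.4000 s
D * t = 4.0260e-11 * 11354.4000 = 4.5713e-07
x = 2 * sqrt(D*t) = 2 * sqrt(4.5713e-07) = 0.00135223 m = 1.3522 mm


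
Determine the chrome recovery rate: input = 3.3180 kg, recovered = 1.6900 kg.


Formula: Recovery = recovered / input * 100
Substituting: Recovery = 1.6900 / 3.3180 * 100
Result: 50.9343 %


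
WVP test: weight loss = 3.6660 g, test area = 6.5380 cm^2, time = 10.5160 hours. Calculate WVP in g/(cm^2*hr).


Formula: WVP = loss / (area * time)
Substituting: WVP = 3.6660 / (6.5380 * 10.5160)
Result: 0.0533208 g/(cm^2*hr)


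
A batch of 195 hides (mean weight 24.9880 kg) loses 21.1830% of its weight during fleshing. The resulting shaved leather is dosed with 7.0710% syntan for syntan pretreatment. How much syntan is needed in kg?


Total_raw = N * avg_wt = 195 * 24.9880 = 4872.6600 kg
Substrate = Total_raw * (1 - loss/100) = 4872.6600 * (1 - 21.1830/100) = 3840.4844 kg
Syntan = Substrate * pct / 100 = 3840.4844 * 7.0710 / 100 = 271.5607 kg


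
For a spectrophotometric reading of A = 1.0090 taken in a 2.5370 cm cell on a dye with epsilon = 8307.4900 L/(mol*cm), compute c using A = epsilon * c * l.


Formula: c = A / (epsilon * l)
Substituting: c = 1.0090 / (8307.4900 * 2.5370)
Result: 4.7874e-05 mol/L


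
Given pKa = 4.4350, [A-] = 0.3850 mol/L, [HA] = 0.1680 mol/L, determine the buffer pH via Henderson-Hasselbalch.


ratio = [A-] / [HA] = 0.3850 / 0.1680 = 2.2917
log10(ratio) = 0.3602
pH = pKa + log10(ratio) = 4.4350 + 0.3602 = 4.7952


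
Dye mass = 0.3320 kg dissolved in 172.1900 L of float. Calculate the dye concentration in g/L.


Formula: Conc = dye_mass(kg) / volume(L) * 1000
Substituting: Conc = 0.3320 / 172.1900 * 1000
Result: 1.9281 g/L


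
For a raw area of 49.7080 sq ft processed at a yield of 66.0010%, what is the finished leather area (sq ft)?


Formula: finished = raw * yield / 100
Substituting: finished = 49.7080 * 66.0010 / 100
Result: 32.8078 sq ft


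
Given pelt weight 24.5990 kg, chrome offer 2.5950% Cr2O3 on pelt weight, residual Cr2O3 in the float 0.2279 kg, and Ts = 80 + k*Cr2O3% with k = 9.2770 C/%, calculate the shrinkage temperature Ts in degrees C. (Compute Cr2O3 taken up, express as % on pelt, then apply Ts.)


Offered = pelt * offer_pct / 100 = 24.5990 * 2.5950 / 100 = 0.6383 kg
Uptake = offered - residual = 0.6383 - 0.2279 = 0.4104 kg
Cr2O3% on pelt = uptake / pelt * 100 = 0.4104 / 24.5990 * 100 = 1.6685 %
Ts = 80 + k * Cr2O3% = 80 + 9.2770 * 1.6685 = 95.4790 C


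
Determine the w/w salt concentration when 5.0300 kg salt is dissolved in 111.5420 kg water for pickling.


Formula: Conc = salt / (water + salt) * 100
Substituting: Conc = 5.0300 / (111.5420 + 5.0300) * 100
Result: 4.3149 %


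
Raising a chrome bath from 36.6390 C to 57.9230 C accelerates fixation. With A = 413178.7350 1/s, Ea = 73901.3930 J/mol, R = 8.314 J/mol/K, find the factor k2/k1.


T1 = 36.6390 + 273.15 = 309.7890 K; T2 = 57.9230 + 273.15 = 331.0730 K
k1 = A * exp(-Ea/(R*T1)) = 413178.7350 * exp(-73901.3930/(8.314*309.7890)) = 1.4286e-07 1/s
k2 = A * exp(-Ea/(R*T2)) = 413178.7350 * exp(-73901.3930/(8.314*331.0730)) = 9.0368e-07 1/s
k2/k1 = 9.0368e-07 / 1.4286e-07 = 6.3257


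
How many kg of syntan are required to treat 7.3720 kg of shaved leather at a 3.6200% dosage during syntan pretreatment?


Formula: Syntan = substrate * pct / 100
Substituting: Syntan = 7.3720 * 3.6200 / 100
Result: 0.2669 kg


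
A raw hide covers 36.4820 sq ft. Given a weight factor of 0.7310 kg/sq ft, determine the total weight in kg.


Formula: Weight = area * weight_per_sqft
Substituting: Weight = 36.4820 * 0.7310
Result: 26.6683 kg


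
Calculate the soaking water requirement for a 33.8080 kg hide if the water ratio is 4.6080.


Formula: Water = hide_weight * ratio
Substituting: Water = 33.8080 * 4.6080
Result: 155.7873 kg


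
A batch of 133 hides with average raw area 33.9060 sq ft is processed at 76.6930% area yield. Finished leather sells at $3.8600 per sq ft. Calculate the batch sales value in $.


Raw_total = N * avg_area = 133 * 33.9060 = 4509.4980 sq ft
Finished = Raw_total * yield / 100 = 4509.4980 * 76.6930 / 100 = 3458.4693 sq ft
Value = Finished * price = 3458.4693 * 3.8600 = 13349.6915 $


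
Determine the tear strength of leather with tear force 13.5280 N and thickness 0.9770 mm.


Formula: Tear strength = force / thickness
Substituting: Tear strength = 13.5280 / 0.9770
Result: 13.8465 N/mm


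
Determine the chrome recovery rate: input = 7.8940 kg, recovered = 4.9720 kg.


Formula: Recovery = recovered / input * 100
Substituting: Recovery = 4.9720 / 7.8940 * 100
Result: 62.9845 %


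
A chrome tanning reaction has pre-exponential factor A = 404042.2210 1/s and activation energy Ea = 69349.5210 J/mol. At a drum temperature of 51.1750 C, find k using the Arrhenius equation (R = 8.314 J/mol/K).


T_K = T_C + 273.15 = 51.1750 + 273.15 = 324.3250 K
exponent = -Ea / (R * T_K) = -69349.5210 / (8.314 * 324.3250) = -25.7189
k = A * exp(exponent) = 404042.2210 * exp(-25.7189) = 2.7342e-06 1/s


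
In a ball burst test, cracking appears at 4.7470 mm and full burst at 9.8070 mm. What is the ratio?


Formula: Ratio = crack / burst
Substituting: Ratio = 4.7470 / 9.8070
Result: 0.4840


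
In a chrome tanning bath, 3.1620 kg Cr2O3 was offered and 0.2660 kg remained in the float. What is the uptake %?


Formula: Uptake = (offered - residual) / offered * 100
Substituting: Uptake = (3.1620 - 0.2660) / 3.1620 * 100
Result: 91.5876 %


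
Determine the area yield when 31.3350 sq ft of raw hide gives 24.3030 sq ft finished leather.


Formula: Yield = finished / raw * 100
Substituting: Yield = 24.3030 / 31.3350 * 100
Result: 77.5586 %


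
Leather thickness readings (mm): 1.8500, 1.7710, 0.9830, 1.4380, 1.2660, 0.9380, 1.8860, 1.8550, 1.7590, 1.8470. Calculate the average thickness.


Formula: Average = sum / n
Substituting: Average = 15.5930 / 10
Result: 1.5593 mm


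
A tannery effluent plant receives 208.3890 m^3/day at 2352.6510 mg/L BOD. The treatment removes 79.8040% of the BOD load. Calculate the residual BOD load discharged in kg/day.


Load_in = volume * conc / 1000 = 208.3890 * 2352.6510 / 1000 = 490.2666 kg/day
Removed = Load_in * eff / 100 = 490.2666 * 79.8040 / 100 = 391.2523 kg/day
Load_out = Load_in - Removed = 490.2666 - 391.2523 = 99.0142 kg/day


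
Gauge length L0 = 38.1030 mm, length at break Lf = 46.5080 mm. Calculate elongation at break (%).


Formula: Elongation = (Lf - L0) / L0 * 100
Substituting: Elongation = (46.5080 - 38.1030) / 38.1030 * 100
Result: 22.0586 %


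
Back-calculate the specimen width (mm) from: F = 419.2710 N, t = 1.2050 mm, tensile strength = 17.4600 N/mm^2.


Formula: w = F / (TS * t)
Substituting: w = 419.2710 / (17.4600 * 1.2050)
Result: 19.9280 mm


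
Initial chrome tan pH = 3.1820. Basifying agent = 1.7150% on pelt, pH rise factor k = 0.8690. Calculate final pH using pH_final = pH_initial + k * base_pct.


Formula: pH_final = pH_initial + k * base_pct
Substituting: pH_final = 3.1820 + 0.8690 * 1.7150
Result: 4.6723


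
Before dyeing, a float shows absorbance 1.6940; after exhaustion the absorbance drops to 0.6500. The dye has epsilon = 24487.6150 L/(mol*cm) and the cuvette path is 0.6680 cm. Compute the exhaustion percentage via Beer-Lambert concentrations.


c_initial = A_i / (epsilon * l) = 1.6940 / (24487.6150 * 0.6680) = 1.0356e-04 mol/L
c_final = A_f / (epsilon * l) = 0.6500 / (24487.6150 * 0.6680) = 3.9737e-05 mol/L
Exhaustion = (c_initial - c_final) / c_initial * 100 = (1.0356e-04 - 3.9737e-05) / 1.0356e-04 * 100 = 61.6293 %


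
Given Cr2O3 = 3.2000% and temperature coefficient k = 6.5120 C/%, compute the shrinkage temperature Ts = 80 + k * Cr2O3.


Formula: Ts = 80 + k * Cr2O3
Substituting: Ts = 80 + 6.5120 * 3.2000
Result: 100.8384 C


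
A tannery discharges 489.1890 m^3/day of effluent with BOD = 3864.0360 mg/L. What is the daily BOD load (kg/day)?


Formula: BOD_load = volume * conc / 1000
Substituting: BOD_load = 489.1890 * 3864.0360 / 1000
Result: 1890.2439 kg/day


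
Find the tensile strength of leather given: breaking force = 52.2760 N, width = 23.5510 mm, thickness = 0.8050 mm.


Formula: TS = force / (width * thickness)
Substituting: TS = 52.2760 / (23.5510 * 0.8050)
Result: 2.7574 N/mm^2
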